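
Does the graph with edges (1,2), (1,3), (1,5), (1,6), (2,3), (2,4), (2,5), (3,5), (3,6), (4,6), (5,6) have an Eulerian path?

Step 1: Find the degree of each vertex:
  deg(1) = 4
  deg(2) = 4
  deg(3) = 4
  deg(4) = 2
  deg(5) = 4
  deg(6) = 4

Step 2: Count vertices with odd degree:
  All vertices have even degree (0 odd-degree vertices)

Step 3: Apply Euler's theorem:
  - Eulerian circuit exists iff graph is connected and all vertices have even degree
  - Eulerian path exists iff graph is connected and has 0 or 2 odd-degree vertices

Graph is connected with 0 odd-degree vertices.
Both Eulerian circuit and Eulerian path exist.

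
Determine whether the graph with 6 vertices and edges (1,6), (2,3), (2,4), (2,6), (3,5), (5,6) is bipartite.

Step 1: Attempt 2-coloring using BFS:
  Start at vertex 1, assign color 0
  Color vertex 6 with color 1 (neighbor of 1)
  Color vertex 2 with color 0 (neighbor of 6)
  Color vertex 5 with color 0 (neighbor of 6)
  Color vertex 3 with color 1 (neighbor of 2)
  Color vertex 4 with color 1 (neighbor of 2)

Step 2: 2-coloring succeeded. No conflicts found.
  Set A (color 0): {1, 2, 5}
  Set B (color 1): {3, 4, 6}

The graph is bipartite with partition {1, 2, 5}, {3, 4, 6}.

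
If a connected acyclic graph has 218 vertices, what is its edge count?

A tree on n vertices always has exactly n - 1 edges.
For n = 218: edges = 218 - 1 = 217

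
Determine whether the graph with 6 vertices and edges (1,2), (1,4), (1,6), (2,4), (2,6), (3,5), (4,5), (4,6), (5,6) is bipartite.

Step 1: Attempt 2-coloring using BFS:
  Start at vertex 1, assign color 0
  Color vertex 2 with color 1 (neighbor of 1)
  Color vertex 4 with color 1 (neighbor of 1)
  Color vertex 6 with color 1 (neighbor of 1)

Step 2: Conflict found! Vertices 2 and 4 are adjacent but have the same color.
This means the graph contains an odd cycle.

The graph is NOT bipartite.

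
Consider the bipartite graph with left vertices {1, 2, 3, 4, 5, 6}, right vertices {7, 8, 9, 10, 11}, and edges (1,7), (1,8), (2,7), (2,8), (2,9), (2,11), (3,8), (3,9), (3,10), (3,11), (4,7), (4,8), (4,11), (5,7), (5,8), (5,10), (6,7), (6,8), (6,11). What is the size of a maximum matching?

Step 1: List the neighbors of each left vertex:
  1: 7, 8
  2: 7, 8, 9, 11
  3: 8, 9, 10, 11
  4: 7, 8, 11
  5: 7, 8, 10
  6: 7, 8, 11

Step 2: Greedily match left vertices, then look for augmenting paths:
  Match 1 -- 7
  Match 2 -- 8
  Match 3 -- 9
  Match 4 -- 11
  Match 5 -- 10
  No augmenting path remains.

Step 3: Verify this is maximum:
  Matching size 5 = min(|L|, |R|) = min(6, 5), which is an upper bound, so this matching is maximum.

Maximum matching: {(1,7), (2,8), (3,9), (4,11), (5,10)}
Size: 5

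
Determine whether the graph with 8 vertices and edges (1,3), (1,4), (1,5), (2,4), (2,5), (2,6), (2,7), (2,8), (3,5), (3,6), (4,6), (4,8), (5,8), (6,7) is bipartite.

Step 1: Attempt 2-coloring using BFS:
  Start at vertex 1, assign color 0
  Color vertex 3 with color 1 (neighbor of 1)
  Color vertex 4 with color 1 (neighbor of 1)
  Color vertex 5 with color 1 (neighbor of 1)

Step 2: Conflict found! Vertices 3 and 5 are adjacent but have the same color.
This means the graph contains an odd cycle.

The graph is NOT bipartite.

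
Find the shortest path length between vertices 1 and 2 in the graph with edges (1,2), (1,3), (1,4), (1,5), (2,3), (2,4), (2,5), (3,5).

Step 1: Build adjacency list:
  1: 2, 3, 4, 5
  2: 1, 3, 4, 5
  3: 1, 2, 5
  4: 1, 2
  5: 1, 2, 3

Step 2: BFS from vertex 1 to find shortest path to 2:
  vertex 2 reached at distance 1

Step 3: Shortest path: 1 -> 2
Path length: 1 edge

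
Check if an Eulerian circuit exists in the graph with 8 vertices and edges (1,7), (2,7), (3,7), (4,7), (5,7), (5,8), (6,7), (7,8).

Step 1: Find the degree of each vertex:
  deg(1) = 1
  deg(2) = 1
  deg(3) = 1
  deg(4) = 1
  deg(5) = 2
  deg(6) = 1
  deg(7) = 7
  deg(8) = 2

Step 2: Count vertices with odd degree:
  Odd-degree vertices: 1, 2, 3, 4, 6, 7 (6 total)

Step 3: Apply Euler's theorem:
  - Eulerian circuit exists iff graph is connected and all vertices have even degree
  - Eulerian path exists iff graph is connected and has 0 or 2 odd-degree vertices

Graph has 6 odd-degree vertices (need 0 or 2).
Neither Eulerian path nor Eulerian circuit exists.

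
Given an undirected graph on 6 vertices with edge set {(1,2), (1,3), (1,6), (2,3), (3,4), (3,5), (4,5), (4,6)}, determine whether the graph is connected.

Step 1: Build adjacency list from edges:
  1: 2, 3, 6
  2: 1, 3
  3: 1, 2, 4, 5
  4: 3, 5, 6
  5: 3, 4
  6: 1, 4

Step 2: Run BFS/DFS from vertex 1:
  Visited: {1, 2, 3, 6, 4, 5}
  Reached 6 of 6 vertices

Step 3: All 6 vertices reached from vertex 1, so the graph is connected.
Answer: Yes, the graph is connected.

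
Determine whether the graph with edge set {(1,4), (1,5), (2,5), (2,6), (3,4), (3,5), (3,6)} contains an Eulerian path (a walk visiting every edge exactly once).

Step 1: Find the degree of each vertex:
  deg(1) = 2
  deg(2) = 2
  deg(3) = 3
  deg(4) = 2
  deg(5) = 3
  deg(6) = 2

Step 2: Count vertices with odd degree:
  Odd-degree vertices: 3, 5 (2 total)

Step 3: Apply Euler's theorem:
  - Eulerian circuit exists iff graph is connected and all vertices have even degree
  - Eulerian path exists iff graph is connected and has 0 or 2 odd-degree vertices

Graph is connected with exactly 2 odd-degree vertices (3, 5).
Eulerian path exists (starting and ending at the odd-degree vertices), but no Eulerian circuit.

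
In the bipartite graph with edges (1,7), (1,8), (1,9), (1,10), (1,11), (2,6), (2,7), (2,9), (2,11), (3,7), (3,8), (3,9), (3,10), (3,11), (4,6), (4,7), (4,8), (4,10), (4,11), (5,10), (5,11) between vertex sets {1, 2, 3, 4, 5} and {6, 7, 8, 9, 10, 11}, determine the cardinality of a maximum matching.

Step 1: List the neighbors of each left vertex:
  1: 7, 8, 9, 10, 11
  2: 6, 7, 9, 11
  3: 7, 8, 9, 10, 11
  4: 6, 7, 8, 10, 11
  5: 10, 11

Step 2: Greedily match left vertices, then look for augmenting paths:
  Match 1 -- 7
  Match 2 -- 6
  Match 3 -- 8
  Match 4 -- 10
  Match 5 -- 11
  No augmenting path remains.

Step 3: Verify this is maximum:
  Matching size 5 = min(|L|, |R|) = min(5, 6), which is an upper bound, so this matching is maximum.

Maximum matching: {(1,7), (2,6), (3,8), (4,10), (5,11)}
Size: 5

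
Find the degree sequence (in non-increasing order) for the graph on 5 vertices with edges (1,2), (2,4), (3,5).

Step 1: Count edges incident to each vertex:
  deg(1) = 1 (neighbors: 2)
  deg(2) = 2 (neighbors: 1, 4)
  deg(3) = 1 (neighbors: 5)
  deg(4) = 1 (neighbors: 2)
  deg(5) = 1 (neighbors: 3)

Step 2: Sort degrees in non-increasing order:
  Degrees: [1, 2, 1, 1, 1] -> sorted: [2, 1, 1, 1, 1]

Degree sequence: [2, 1, 1, 1, 1]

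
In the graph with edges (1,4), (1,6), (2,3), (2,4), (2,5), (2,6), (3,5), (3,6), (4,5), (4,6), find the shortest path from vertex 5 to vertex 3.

Step 1: Build adjacency list:
  1: 4, 6
  2: 3, 4, 5, 6
  3: 2, 5, 6
  4: 1, 2, 5, 6
  5: 2, 3, 4
  6: 1, 2, 3, 4

Step 2: BFS from vertex 5 to find shortest path to 3:
  vertex 2 reached at distance 1
  vertex 3 reached at distance 1

Step 3: Shortest path: 5 -> 3
Path length: 1 edge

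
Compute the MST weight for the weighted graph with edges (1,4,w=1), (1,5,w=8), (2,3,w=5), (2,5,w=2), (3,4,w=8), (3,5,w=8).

Apply Kruskal's algorithm (sort edges by weight, add if no cycle):

Sorted edges by weight:
  (1,4) w=1
  (2,5) w=2
  (2,3) w=5
  (1,5) w=8
  (3,5) w=8
  (3,4) w=8

Add edge (1,4) w=1 -- no cycle. Running total: 1
Add edge (2,5) w=2 -- no cycle. Running total: 3
Add edge (2,3) w=5 -- no cycle. Running total: 8
Add edge (1,5) w=8 -- no cycle. Running total: 16

MST edges: (1,4,w=1), (2,5,w=2), (2,3,w=5), (1,5,w=8)
Total MST weight: 1 + 2 + 5 + 8 = 16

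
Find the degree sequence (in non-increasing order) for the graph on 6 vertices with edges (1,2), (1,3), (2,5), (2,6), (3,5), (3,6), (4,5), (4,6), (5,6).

Step 1: Count edges incident to each vertex:
  deg(1) = 2 (neighbors: 2, 3)
  deg(2) = 3 (neighbors: 1, 5, 6)
  deg(3) = 3 (neighbors: 1, 5, 6)
  deg(4) = 2 (neighbors: 5, 6)
  deg(5) = 4 (neighbors: 2, 3, 4, 6)
  deg(6) = 4 (neighbors: 2, 3, 4, 5)

Step 2: Sort degrees in non-increasing order:
  Degrees: [2, 3, 3, 2, 4, 4] -> sorted: [4, 4, 3, 3, 2, 2]

Degree sequence: [4, 4, 3, 3, 2, 2]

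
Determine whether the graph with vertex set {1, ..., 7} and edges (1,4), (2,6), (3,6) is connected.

Step 1: Build adjacency list from edges:
  1: 4
  2: 6
  3: 6
  4: 1
  5: (none)
  6: 2, 3
  7: (none)

Step 2: Run BFS/DFS from vertex 1:
  Visited: {1, 4}
  Reached 2 of 7 vertices

Step 3: Only 2 of 7 vertices reached. Graph is disconnected.
Connected components: {1, 4}, {2, 3, 6}, {5}, {7}
Answer: No, the graph is not connected (4 components).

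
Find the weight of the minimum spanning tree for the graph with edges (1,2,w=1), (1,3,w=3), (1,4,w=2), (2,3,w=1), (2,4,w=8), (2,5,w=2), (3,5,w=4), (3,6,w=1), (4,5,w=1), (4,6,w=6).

Apply Kruskal's algorithm (sort edges by weight, add if no cycle):

Sorted edges by weight:
  (1,2) w=1
  (2,3) w=1
  (3,6) w=1
  (4,5) w=1
  (1,4) w=2
  (2,5) w=2
  (1,3) w=3
  (3,5) w=4
  (4,6) w=6
  (2,4) w=8

Add edge (1,2) w=1 -- no cycle. Running total: 1
Add edge (2,3) w=1 -- no cycle. Running total: 2
Add edge (3,6) w=1 -- no cycle. Running total: 3
Add edge (4,5) w=1 -- no cycle. Running total: 4
Add edge (1,4) w=2 -- no cycle. Running total: 6

MST edges: (1,2,w=1), (2,3,w=1), (3,6,w=1), (4,5,w=1), (1,4,w=2)
Total MST weight: 1 + 1 + 1 + 1 + 2 = 6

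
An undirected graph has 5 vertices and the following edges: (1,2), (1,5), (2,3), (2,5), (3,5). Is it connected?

Step 1: Build adjacency list from edges:
  1: 2, 5
  2: 1, 3, 5
  3: 2, 5
  4: (none)
  5: 1, 2, 3

Step 2: Run BFS/DFS from vertex 1:
  Visited: {1, 2, 5, 3}
  Reached 4 of 5 vertices

Step 3: Only 4 of 5 vertices reached. Graph is disconnected.
Connected components: {1, 2, 3, 5}, {4}
Answer: No, the graph is not connected (2 components).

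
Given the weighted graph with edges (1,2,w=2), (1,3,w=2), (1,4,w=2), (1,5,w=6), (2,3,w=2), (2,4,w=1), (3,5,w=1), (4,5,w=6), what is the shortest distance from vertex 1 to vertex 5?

Step 1: Build adjacency list with weights:
  1: 2(w=2), 3(w=2), 4(w=2), 5(w=6)
  2: 1(w=2), 3(w=2), 4(w=1)
  3: 1(w=2), 2(w=2), 5(w=1)
  4: 1(w=2), 2(w=1), 5(w=6)
  5: 1(w=6), 3(w=1), 4(w=6)

Step 2: Apply Dijkstra's algorithm from vertex 1:
  Visit vertex 1 (distance=0)
    Update dist[2] = 2
    Update dist[3] = 2
    Update dist[4] = 2
    Update dist[5] = 6
  Visit vertex 2 (distance=2)
  Visit vertex 3 (distance=2)
    Update dist[5] = 3
  Visit vertex 4 (distance=2)
  Visit vertex 5 (distance=3)

Step 3: Shortest path: 1 -> 3 -> 5
Total weight: 2 + 1 = 3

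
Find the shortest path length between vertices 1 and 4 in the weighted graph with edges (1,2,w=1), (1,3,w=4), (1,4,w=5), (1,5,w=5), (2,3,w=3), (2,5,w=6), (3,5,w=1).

Step 1: Build adjacency list with weights:
  1: 2(w=1), 3(w=4), 4(w=5), 5(w=5)
  2: 1(w=1), 3(w=3), 5(w=6)
  3: 1(w=4), 2(w=3), 5(w=1)
  4: 1(w=5)
  5: 1(w=5), 2(w=6), 3(w=1)

Step 2: Apply Dijkstra's algorithm from vertex 1:
  Visit vertex 1 (distance=0)
    Update dist[2] = 1
    Update dist[3] = 4
    Update dist[4] = 5
    Update dist[5] = 5
  Visit vertex 2 (distance=1)
  Visit vertex 3 (distance=4)
  Visit vertex 4 (distance=5)

Step 3: Shortest path: 1 -> 4
Total weight: 5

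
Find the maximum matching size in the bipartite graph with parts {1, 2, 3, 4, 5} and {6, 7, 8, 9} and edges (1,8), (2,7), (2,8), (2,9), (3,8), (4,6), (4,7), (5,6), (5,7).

Step 1: List the neighbors of each left vertex:
  1: 8
  2: 7, 8, 9
  3: 8
  4: 6, 7
  5: 6, 7

Step 2: Greedily match left vertices, then look for augmenting paths:
  Match 1 -- 8
  Match 2 -- 9
  Match 4 -- 6
  Match 5 -- 7
  No augmenting path remains.

Step 3: Verify this is maximum:
  Matching size 4 = min(|L|, |R|) = min(5, 4), which is an upper bound, so this matching is maximum.

Maximum matching: {(1,8), (2,9), (4,6), (5,7)}
Size: 4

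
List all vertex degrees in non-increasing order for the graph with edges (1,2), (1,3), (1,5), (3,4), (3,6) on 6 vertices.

Step 1: Count edges incident to each vertex:
  deg(1) = 3 (neighbors: 2, 3, 5)
  deg(2) = 1 (neighbors: 1)
  deg(3) = 3 (neighbors: 1, 4, 6)
  deg(4) = 1 (neighbors: 3)
  deg(5) = 1 (neighbors: 1)
  deg(6) = 1 (neighbors: 3)

Step 2: Sort degrees in non-increasing order:
  Degrees: [3, 1, 3, 1, 1, 1] -> sorted: [3, 3, 1, 1, 1, 1]

Degree sequence: [3, 3, 1, 1, 1, 1]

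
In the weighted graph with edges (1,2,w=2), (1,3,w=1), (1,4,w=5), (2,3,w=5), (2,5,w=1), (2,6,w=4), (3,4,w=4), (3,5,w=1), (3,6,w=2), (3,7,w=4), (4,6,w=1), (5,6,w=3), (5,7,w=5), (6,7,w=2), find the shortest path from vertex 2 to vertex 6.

Step 1: Build adjacency list with weights:
  1: 2(w=2), 3(w=1), 4(w=5)
  2: 1(w=2), 3(w=5), 5(w=1), 6(w=4)
  3: 1(w=1), 2(w=5), 4(w=4), 5(w=1), 6(w=2), 7(w=4)
  4: 1(w=5), 3(w=4), 6(w=1)
  5: 2(w=1), 3(w=1), 6(w=3), 7(w=5)
  6: 2(w=4), 3(w=2), 4(w=1), 5(w=3), 7(w=2)
  7: 3(w=4), 5(w=5), 6(w=2)

Step 2: Apply Dijkstra's algorithm from vertex 2:
  Visit vertex 2 (distance=0)
    Update dist[1] = 2
    Update dist[3] = 5
    Update dist[5] = 1
    Update dist[6] = 4
  Visit vertex 5 (distance=1)
    Update dist[3] = 2
    Update dist[7] = 6
  Visit vertex 1 (distance=2)
    Update dist[4] = 7
  Visit vertex 3 (distance=2)
    Update dist[4] = 6
  Visit vertex 6 (distance=4)
    Update dist[4] = 5

Step 3: Shortest path: 2 -> 6
Total weight: 4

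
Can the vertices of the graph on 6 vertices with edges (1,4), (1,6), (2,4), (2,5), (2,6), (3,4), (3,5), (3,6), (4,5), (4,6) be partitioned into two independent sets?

Step 1: Attempt 2-coloring using BFS:
  Start at vertex 1, assign color 0
  Color vertex 4 with color 1 (neighbor of 1)
  Color vertex 6 with color 1 (neighbor of 1)
  Color vertex 2 with color 0 (neighbor of 4)
  Color vertex 3 with color 0 (neighbor of 4)
  Color vertex 5 with color 0 (neighbor of 4)

Step 2: Conflict found! Vertices 4 and 6 are adjacent but have the same color.
This means the graph contains an odd cycle.

The graph is NOT bipartite.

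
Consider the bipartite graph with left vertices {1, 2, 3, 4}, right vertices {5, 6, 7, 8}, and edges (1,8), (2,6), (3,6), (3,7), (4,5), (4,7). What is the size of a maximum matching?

Step 1: List the neighbors of each left vertex:
  1: 8
  2: 6
  3: 6, 7
  4: 5, 7

Step 2: Greedily match left vertices, then look for augmenting paths:
  Match 1 -- 8
  Match 2 -- 6
  Match 3 -- 7
  Match 4 -- 5
  No augmenting path remains.

Step 3: Verify this is maximum:
  Matching size 4 = min(|L|, |R|) = min(4, 4), which is an upper bound, so this matching is maximum.

Maximum matching: {(1,8), (2,6), (3,7), (4,5)}
Size: 4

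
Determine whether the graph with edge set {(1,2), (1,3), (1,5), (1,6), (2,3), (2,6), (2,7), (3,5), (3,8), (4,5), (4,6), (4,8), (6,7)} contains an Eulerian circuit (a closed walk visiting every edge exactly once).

Step 1: Find the degree of each vertex:
  deg(1) = 4
  deg(2) = 4
  deg(3) = 4
  deg(4) = 3
  deg(5) = 3
  deg(6) = 4
  deg(7) = 2
  deg(8) = 2

Step 2: Count vertices with odd degree:
  Odd-degree vertices: 4, 5 (2 total)

Step 3: Apply Euler's theorem:
  - Eulerian circuit exists iff graph is connected and all vertices have even degree
  - Eulerian path exists iff graph is connected and has 0 or 2 odd-degree vertices

Graph is connected with exactly 2 odd-degree vertices (4, 5).
Eulerian path exists (starting and ending at the odd-degree vertices), but no Eulerian circuit.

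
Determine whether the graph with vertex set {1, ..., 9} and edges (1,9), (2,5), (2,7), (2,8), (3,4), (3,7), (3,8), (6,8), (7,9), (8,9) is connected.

Step 1: Build adjacency list from edges:
  1: 9
  2: 5, 7, 8
  3: 4, 7, 8
  4: 3
  5: 2
  6: 8
  7: 2, 3, 9
  8: 2, 3, 6, 9
  9: 1, 7, 8

Step 2: Run BFS/DFS from vertex 1:
  Visited: {1, 9, 7, 8, 2, 3, 6, 5, 4}
  Reached 9 of 9 vertices

Step 3: All 9 vertices reached from vertex 1, so the graph is connected.
Answer: Yes, the graph is connected.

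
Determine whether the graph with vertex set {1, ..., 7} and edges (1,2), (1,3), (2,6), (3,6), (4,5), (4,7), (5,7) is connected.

Step 1: Build adjacency list from edges:
  1: 2, 3
  2: 1, 6
  3: 1, 6
  4: 5, 7
  5: 4, 7
  6: 2, 3
  7: 4, 5

Step 2: Run BFS/DFS from vertex 1:
  Visited: {1, 2, 3, 6}
  Reached 4 of 7 vertices

Step 3: Only 4 of 7 vertices reached. Graph is disconnected.
Connected components: {1, 2, 3, 6}, {4, 5, 7}
Answer: No, the graph is not connected (2 components).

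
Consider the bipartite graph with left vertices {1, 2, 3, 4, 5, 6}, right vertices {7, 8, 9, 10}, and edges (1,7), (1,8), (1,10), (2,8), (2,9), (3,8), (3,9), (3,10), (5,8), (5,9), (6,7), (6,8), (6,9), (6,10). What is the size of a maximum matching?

Step 1: List the neighbors of each left vertex:
  1: 7, 8, 10
  2: 8, 9
  3: 8, 9, 10
  4: (none)
  5: 8, 9
  6: 7, 8, 9, 10

Step 2: Greedily match left vertices, then look for augmenting paths:
  Match 1 -- 7
  Match 2 -- 8
  Match 3 -- 9
  Match 6 -- 10
  No augmenting path remains.

Step 3: Verify this is maximum:
  Matching size 4 = min(|L|, |R|) = min(6, 4), which is an upper bound, so this matching is maximum.

Maximum matching: {(1,7), (2,8), (3,9), (6,10)}
Size: 4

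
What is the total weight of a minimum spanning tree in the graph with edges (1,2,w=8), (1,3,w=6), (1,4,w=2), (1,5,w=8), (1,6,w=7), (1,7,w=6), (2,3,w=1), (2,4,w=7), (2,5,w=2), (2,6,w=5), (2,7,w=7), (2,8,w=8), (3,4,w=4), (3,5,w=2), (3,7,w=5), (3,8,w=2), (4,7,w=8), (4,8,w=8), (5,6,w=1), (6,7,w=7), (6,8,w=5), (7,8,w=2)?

Apply Kruskal's algorithm (sort edges by weight, add if no cycle):

Sorted edges by weight:
  (2,3) w=1
  (5,6) w=1
  (1,4) w=2
  (2,5) w=2
  (3,5) w=2
  (3,8) w=2
  (7,8) w=2
  (3,4) w=4
  (2,6) w=5
  (3,7) w=5
  (6,8) w=5
  (1,3) w=6
  (1,7) w=6
  (1,6) w=7
  (2,4) w=7
  (2,7) w=7
  (6,7) w=7
  (1,2) w=8
  (1,5) w=8
  (2,8) w=8
  (4,7) w=8
  (4,8) w=8

Add edge (2,3) w=1 -- no cycle. Running total: 1
Add edge (5,6) w=1 -- no cycle. Running total: 2
Add edge (1,4) w=2 -- no cycle. Running total: 4
Add edge (2,5) w=2 -- no cycle. Running total: 6
Skip edge (3,5) w=2 -- would create cycle
Add edge (3,8) w=2 -- no cycle. Running total: 8
Add edge (7,8) w=2 -- no cycle. Running total: 10
Add edge (3,4) w=4 -- no cycle. Running total: 14

MST edges: (2,3,w=1), (5,6,w=1), (1,4,w=2), (2,5,w=2), (3,8,w=2), (7,8,w=2), (3,4,w=4)
Total MST weight: 1 + 1 + 2 + 2 + 2 + 2 + 4 = 14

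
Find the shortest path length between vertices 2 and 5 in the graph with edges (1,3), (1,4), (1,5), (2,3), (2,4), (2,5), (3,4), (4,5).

Step 1: Build adjacency list:
  1: 3, 4, 5
  2: 3, 4, 5
  3: 1, 2, 4
  4: 1, 2, 3, 5
  5: 1, 2, 4

Step 2: BFS from vertex 2 to find shortest path to 5:
  vertex 3 reached at distance 1
  vertex 4 reached at distance 1
  vertex 5 reached at distance 1

Step 3: Shortest path: 2 -> 5
Path length: 1 edge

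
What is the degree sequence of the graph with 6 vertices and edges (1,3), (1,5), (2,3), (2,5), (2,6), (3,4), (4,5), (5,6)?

Step 1: Count edges incident to each vertex:
  deg(1) = 2 (neighbors: 3, 5)
  deg(2) = 3 (neighbors: 3, 5, 6)
  deg(3) = 3 (neighbors: 1, 2, 4)
  deg(4) = 2 (neighbors: 3, 5)
  deg(5) = 4 (neighbors: 1, 2, 4, 6)
  deg(6) = 2 (neighbors: 2, 5)

Step 2: Sort degrees in non-increasing order:
  Degrees: [2, 3, 3, 2, 4, 2] -> sorted: [4, 3, 3, 2, 2, 2]

Degree sequence: [4, 3, 3, 2, 2, 2]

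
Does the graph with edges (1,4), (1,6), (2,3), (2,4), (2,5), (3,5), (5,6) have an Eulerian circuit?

Step 1: Find the degree of each vertex:
  deg(1) = 2
  deg(2) = 3
  deg(3) = 2
  deg(4) = 2
  deg(5) = 3
  deg(6) = 2

Step 2: Count vertices with odd degree:
  Odd-degree vertices: 2, 5 (2 total)

Step 3: Apply Euler's theorem:
  - Eulerian circuit exists iff graph is connected and all vertices have even degree
  - Eulerian path exists iff graph is connected and has 0 or 2 odd-degree vertices

Graph is connected with exactly 2 odd-degree vertices (2, 5).
Eulerian path exists (starting and ending at the odd-degree vertices), but no Eulerian circuit.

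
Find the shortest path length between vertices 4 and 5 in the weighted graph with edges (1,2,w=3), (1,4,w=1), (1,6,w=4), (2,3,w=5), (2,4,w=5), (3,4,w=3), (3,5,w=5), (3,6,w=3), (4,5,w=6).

Step 1: Build adjacency list with weights:
  1: 2(w=3), 4(w=1), 6(w=4)
  2: 1(w=3), 3(w=5), 4(w=5)
  3: 2(w=5), 4(w=3), 5(w=5), 6(w=3)
  4: 1(w=1), 2(w=5), 3(w=3), 5(w=6)
  5: 3(w=5), 4(w=6)
  6: 1(w=4), 3(w=3)

Step 2: Apply Dijkstra's algorithm from vertex 4:
  Visit vertex 4 (distance=0)
    Update dist[1] = 1
    Update dist[2] = 5
    Update dist[3] = 3
    Update dist[5] = 6
  Visit vertex 1 (distance=1)
    Update dist[2] = 4
    Update dist[6] = 5
  Visit vertex 3 (distance=3)
  Visit vertex 2 (distance=4)
  Visit vertex 6 (distance=5)
  Visit vertex 5 (distance=6)

Step 3: Shortest path: 4 -> 5
Total weight: 6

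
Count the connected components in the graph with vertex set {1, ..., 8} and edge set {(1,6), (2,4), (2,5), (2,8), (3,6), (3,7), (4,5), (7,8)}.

Step 1: Build adjacency list from edges:
  1: 6
  2: 4, 5, 8
  3: 6, 7
  4: 2, 5
  5: 2, 4
  6: 1, 3
  7: 3, 8
  8: 2, 7

Step 2: Run BFS/DFS from vertex 1:
  Visited: {1, 6, 3, 7, 8, 2, 4, 5}
  Reached 8 of 8 vertices

Step 3: All 8 vertices reached from vertex 1, so the graph is connected.
Number of connected components: 1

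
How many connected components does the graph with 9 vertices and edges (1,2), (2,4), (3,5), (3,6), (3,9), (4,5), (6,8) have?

Step 1: Build adjacency list from edges:
  1: 2
  2: 1, 4
  3: 5, 6, 9
  4: 2, 5
  5: 3, 4
  6: 3, 8
  7: (none)
  8: 6
  9: 3

Step 2: Run BFS/DFS from vertex 1:
  Visited: {1, 2, 4, 5, 3, 6, 9, 8}
  Reached 8 of 9 vertices

Step 3: Only 8 of 9 vertices reached. Graph is disconnected.
Connected components: {1, 2, 3, 4, 5, 6, 8, 9}, {7}
Number of connected components: 2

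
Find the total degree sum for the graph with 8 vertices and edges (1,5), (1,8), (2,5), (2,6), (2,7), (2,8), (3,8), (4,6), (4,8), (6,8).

Step 1: Count edges incident to each vertex:
  deg(1) = 2 (neighbors: 5, 8)
  deg(2) = 4 (neighbors: 5, 6, 7, 8)
  deg(3) = 1 (neighbors: 8)
  deg(4) = 2 (neighbors: 6, 8)
  deg(5) = 2 (neighbors: 1, 2)
  deg(6) = 3 (neighbors: 2, 4, 8)
  deg(7) = 1 (neighbors: 2)
  deg(8) = 5 (neighbors: 1, 2, 3, 4, 6)

Step 2: Sum all degrees:
  2 + 4 + 1 + 2 + 2 + 3 + 1 + 5 = 20

Verification: sum of degrees = 2 * |E| = 2 * 10 = 20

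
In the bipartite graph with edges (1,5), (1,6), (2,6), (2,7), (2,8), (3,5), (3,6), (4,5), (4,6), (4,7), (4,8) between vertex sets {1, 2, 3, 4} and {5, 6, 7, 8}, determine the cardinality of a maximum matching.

Step 1: List the neighbors of each left vertex:
  1: 5, 6
  2: 6, 7, 8
  3: 5, 6
  4: 5, 6, 7, 8

Step 2: Greedily match left vertices, then look for augmenting paths:
  Match 1 -- 5
  Match 2 -- 8
  Match 3 -- 6
  Match 4 -- 7
  No augmenting path remains.

Step 3: Verify this is maximum:
  Matching size 4 = min(|L|, |R|) = min(4, 4), which is an upper bound, so this matching is maximum.

Maximum matching: {(1,5), (2,8), (3,6), (4,7)}
Size: 4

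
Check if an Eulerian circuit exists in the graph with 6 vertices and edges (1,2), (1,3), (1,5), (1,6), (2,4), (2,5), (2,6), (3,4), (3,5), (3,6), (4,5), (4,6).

Step 1: Find the degree of each vertex:
  deg(1) = 4
  deg(2) = 4
  deg(3) = 4
  deg(4) = 4
  deg(5) = 4
  deg(6) = 4

Step 2: Count vertices with odd degree:
  All vertices have even degree (0 odd-degree vertices)

Step 3: Apply Euler's theorem:
  - Eulerian circuit exists iff graph is connected and all vertices have even degree
  - Eulerian path exists iff graph is connected and has 0 or 2 odd-degree vertices

Graph is connected with 0 odd-degree vertices.
Both Eulerian circuit and Eulerian path exist.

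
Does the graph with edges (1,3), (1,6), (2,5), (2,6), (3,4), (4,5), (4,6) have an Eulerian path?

Step 1: Find the degree of each vertex:
  deg(1) = 2
  deg(2) = 2
  deg(3) = 2
  deg(4) = 3
  deg(5) = 2
  deg(6) = 3

Step 2: Count vertices with odd degree:
  Odd-degree vertices: 4, 6 (2 total)

Step 3: Apply Euler's theorem:
  - Eulerian circuit exists iff graph is connected and all vertices have even degree
  - Eulerian path exists iff graph is connected and has 0 or 2 odd-degree vertices

Graph is connected with exactly 2 odd-degree vertices (4, 6).
Eulerian path exists (starting and ending at the odd-degree vertices), but no Eulerian circuit.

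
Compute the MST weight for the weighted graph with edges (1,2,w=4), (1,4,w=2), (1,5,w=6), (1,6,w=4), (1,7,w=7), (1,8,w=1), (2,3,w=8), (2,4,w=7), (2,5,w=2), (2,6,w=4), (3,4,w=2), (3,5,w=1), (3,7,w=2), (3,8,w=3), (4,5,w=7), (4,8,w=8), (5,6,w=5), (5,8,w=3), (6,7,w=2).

Apply Kruskal's algorithm (sort edges by weight, add if no cycle):

Sorted edges by weight:
  (1,8) w=1
  (3,5) w=1
  (1,4) w=2
  (2,5) w=2
  (3,4) w=2
  (3,7) w=2
  (6,7) w=2
  (3,8) w=3
  (5,8) w=3
  (1,2) w=4
  (1,6) w=4
  (2,6) w=4
  (5,6) w=5
  (1,5) w=6
  (1,7) w=7
  (2,4) w=7
  (4,5) w=7
  (2,3) w=8
  (4,8) w=8

Add edge (1,8) w=1 -- no cycle. Running total: 1
Add edge (3,5) w=1 -- no cycle. Running total: 2
Add edge (1,4) w=2 -- no cycle. Running total: 4
Add edge (2,5) w=2 -- no cycle. Running total: 6
Add edge (3,4) w=2 -- no cycle. Running total: 8
Add edge (3,7) w=2 -- no cycle. Running total: 10
Add edge (6,7) w=2 -- no cycle. Running total: 12

MST edges: (1,8,w=1), (3,5,w=1), (1,4,w=2), (2,5,w=2), (3,4,w=2), (3,7,w=2), (6,7,w=2)
Total MST weight: 1 + 1 + 2 + 2 + 2 + 2 + 2 = 12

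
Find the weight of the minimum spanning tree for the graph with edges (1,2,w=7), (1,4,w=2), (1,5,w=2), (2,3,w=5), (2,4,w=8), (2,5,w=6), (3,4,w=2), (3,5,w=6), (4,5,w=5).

Apply Kruskal's algorithm (sort edges by weight, add if no cycle):

Sorted edges by weight:
  (1,4) w=2
  (1,5) w=2
  (3,4) w=2
  (2,3) w=5
  (4,5) w=5
  (2,5) w=6
  (3,5) w=6
  (1,2) w=7
  (2,4) w=8

Add edge (1,4) w=2 -- no cycle. Running total: 2
Add edge (1,5) w=2 -- no cycle. Running total: 4
Add edge (3,4) w=2 -- no cycle. Running total: 6
Add edge (2,3) w=5 -- no cycle. Running total: 11

MST edges: (1,4,w=2), (1,5,w=2), (3,4,w=2), (2,3,w=5)
Total MST weight: 2 + 2 + 2 + 5 = 11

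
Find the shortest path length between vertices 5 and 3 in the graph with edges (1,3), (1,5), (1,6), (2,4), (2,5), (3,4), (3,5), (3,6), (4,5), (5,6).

Step 1: Build adjacency list:
  1: 3, 5, 6
  2: 4, 5
  3: 1, 4, 5, 6
  4: 2, 3, 5
  5: 1, 2, 3, 4, 6
  6: 1, 3, 5

Step 2: BFS from vertex 5 to find shortest path to 3:
  vertex 1 reached at distance 1
  vertex 2 reached at distance 1
  vertex 3 reached at distance 1

Step 3: Shortest path: 5 -> 3
Path length: 1 edge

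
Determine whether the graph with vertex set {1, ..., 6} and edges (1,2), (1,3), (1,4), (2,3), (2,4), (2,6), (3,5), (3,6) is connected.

Step 1: Build adjacency list from edges:
  1: 2, 3, 4
  2: 1, 3, 4, 6
  3: 1, 2, 5, 6
  4: 1, 2
  5: 3
  6: 2, 3

Step 2: Run BFS/DFS from vertex 1:
  Visited: {1, 2, 3, 4, 6, 5}
  Reached 6 of 6 vertices

Step 3: All 6 vertices reached from vertex 1, so the graph is connected.
Answer: Yes, the graph is connected.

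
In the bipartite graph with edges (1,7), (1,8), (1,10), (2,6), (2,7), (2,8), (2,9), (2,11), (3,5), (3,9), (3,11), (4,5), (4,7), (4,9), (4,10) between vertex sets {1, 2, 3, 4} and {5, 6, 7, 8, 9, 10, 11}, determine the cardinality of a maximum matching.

Step 1: List the neighbors of each left vertex:
  1: 7, 8, 10
  2: 6, 7, 8, 9, 11
  3: 5, 9, 11
  4: 5, 7, 9, 10

Step 2: Greedily match left vertices, then look for augmenting paths:
  Match 1 -- 7
  Match 2 -- 6
  Match 3 -- 5
  Match 4 -- 9
  No augmenting path remains.

Step 3: Verify this is maximum:
  Matching size 4 = min(|L|, |R|) = min(4, 7), which is an upper bound, so this matching is maximum.

Maximum matching: {(1,7), (2,6), (3,5), (4,9)}
Size: 4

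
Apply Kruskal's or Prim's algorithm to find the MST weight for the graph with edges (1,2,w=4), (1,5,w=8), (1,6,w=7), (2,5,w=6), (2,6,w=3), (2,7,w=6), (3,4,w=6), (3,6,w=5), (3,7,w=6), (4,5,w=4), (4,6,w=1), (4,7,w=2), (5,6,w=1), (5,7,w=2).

Apply Kruskal's algorithm (sort edges by weight, add if no cycle):

Sorted edges by weight:
  (4,6) w=1
  (5,6) w=1
  (4,7) w=2
  (5,7) w=2
  (2,6) w=3
  (1,2) w=4
  (4,5) w=4
  (3,6) w=5
  (2,7) w=6
  (2,5) w=6
  (3,7) w=6
  (3,4) w=6
  (1,6) w=7
  (1,5) w=8

Add edge (4,6) w=1 -- no cycle. Running total: 1
Add edge (5,6) w=1 -- no cycle. Running total: 2
Add edge (4,7) w=2 -- no cycle. Running total: 4
Skip edge (5,7) w=2 -- would create cycle
Add edge (2,6) w=3 -- no cycle. Running total: 7
Add edge (1,2) w=4 -- no cycle. Running total: 11
Skip edge (4,5) w=4 -- would create cycle
Add edge (3,6) w=5 -- no cycle. Running total: 16

MST edges: (4,6,w=1), (5,6,w=1), (4,7,w=2), (2,6,w=3), (1,2,w=4), (3,6,w=5)
Total MST weight: 1 + 1 + 2 + 3 + 4 + 5 = 16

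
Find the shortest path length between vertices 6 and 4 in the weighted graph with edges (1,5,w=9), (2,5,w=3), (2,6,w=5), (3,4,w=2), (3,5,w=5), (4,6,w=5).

Step 1: Build adjacency list with weights:
  1: 5(w=9)
  2: 5(w=3), 6(w=5)
  3: 4(w=2), 5(w=5)
  4: 3(w=2), 6(w=5)
  5: 1(w=9), 2(w=3), 3(w=5)
  6: 2(w=5), 4(w=5)

Step 2: Apply Dijkstra's algorithm from vertex 6:
  Visit vertex 6 (distance=0)
    Update dist[2] = 5
    Update dist[4] = 5
  Visit vertex 2 (distance=5)
    Update dist[5] = 8
  Visit vertex 4 (distance=5)
    Update dist[3] = 7

Step 3: Shortest path: 6 -> 4
Total weight: 5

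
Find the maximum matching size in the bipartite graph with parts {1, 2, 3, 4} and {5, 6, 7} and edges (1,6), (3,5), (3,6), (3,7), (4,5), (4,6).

Step 1: List the neighbors of each left vertex:
  1: 6
  2: (none)
  3: 5, 6, 7
  4: 5, 6

Step 2: Greedily match left vertices, then look for augmenting paths:
  Match 1 -- 6
  Match 3 -- 7
  Match 4 -- 5
  No augmenting path remains.

Step 3: Verify this is maximum:
  Matching size 3 = min(|L|, |R|) = min(4, 3), which is an upper bound, so this matching is maximum.

Maximum matching: {(1,6), (3,7), (4,5)}
Size: 3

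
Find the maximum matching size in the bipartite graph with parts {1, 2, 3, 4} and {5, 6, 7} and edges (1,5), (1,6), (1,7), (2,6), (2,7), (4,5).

Step 1: List the neighbors of each left vertex:
  1: 5, 6, 7
  2: 6, 7
  3: (none)
  4: 5

Step 2: Greedily match left vertices, then look for augmenting paths:
  Match 1 -- 7
  Match 2 -- 6
  Match 4 -- 5
  No augmenting path remains.

Step 3: Verify this is maximum:
  Matching size 3 = min(|L|, |R|) = min(4, 3), which is an upper bound, so this matching is maximum.

Maximum matching: {(1,7), (2,6), (4,5)}
Size: 3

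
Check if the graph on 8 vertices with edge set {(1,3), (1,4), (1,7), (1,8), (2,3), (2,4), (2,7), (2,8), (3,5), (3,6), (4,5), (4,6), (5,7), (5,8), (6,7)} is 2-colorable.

Step 1: Attempt 2-coloring using BFS:
  Start at vertex 1, assign color 0
  Color vertex 3 with color 1 (neighbor of 1)
  Color vertex 4 with color 1 (neighbor of 1)
  Color vertex 7 with color 1 (neighbor of 1)
  Color vertex 8 with color 1 (neighbor of 1)
  Color vertex 2 with color 0 (neighbor of 3)
  Color vertex 5 with color 0 (neighbor of 3)
  Color vertex 6 with color 0 (neighbor of 3)

Step 2: 2-coloring succeeded. No conflicts found.
  Set A (color 0): {1, 2, 5, 6}
  Set B (color 1): {3, 4, 7, 8}

The graph is bipartite with partition {1, 2, 5, 6}, {3, 4, 7, 8}.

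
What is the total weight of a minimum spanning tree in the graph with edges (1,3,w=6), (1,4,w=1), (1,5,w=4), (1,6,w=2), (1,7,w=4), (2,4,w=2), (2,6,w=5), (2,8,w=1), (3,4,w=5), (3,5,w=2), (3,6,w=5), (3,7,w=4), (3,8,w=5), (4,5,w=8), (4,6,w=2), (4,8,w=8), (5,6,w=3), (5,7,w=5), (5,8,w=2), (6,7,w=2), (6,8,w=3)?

Apply Kruskal's algorithm (sort edges by weight, add if no cycle):

Sorted edges by weight:
  (1,4) w=1
  (2,8) w=1
  (1,6) w=2
  (2,4) w=2
  (3,5) w=2
  (4,6) w=2
  (5,8) w=2
  (6,7) w=2
  (5,6) w=3
  (6,8) w=3
  (1,7) w=4
  (1,5) w=4
  (3,7) w=4
  (2,6) w=5
  (3,6) w=5
  (3,4) w=5
  (3,8) w=5
  (5,7) w=5
  (1,3) w=6
  (4,5) w=8
  (4,8) w=8

Add edge (1,4) w=1 -- no cycle. Running total: 1
Add edge (2,8) w=1 -- no cycle. Running total: 2
Add edge (1,6) w=2 -- no cycle. Running total: 4
Add edge (2,4) w=2 -- no cycle. Running total: 6
Add edge (3,5) w=2 -- no cycle. Running total: 8
Skip edge (4,6) w=2 -- would create cycle
Add edge (5,8) w=2 -- no cycle. Running total: 10
Add edge (6,7) w=2 -- no cycle. Running total: 12

MST edges: (1,4,w=1), (2,8,w=1), (1,6,w=2), (2,4,w=2), (3,5,w=2), (5,8,w=2), (6,7,w=2)
Total MST weight: 1 + 1 + 2 + 2 + 2 + 2 + 2 = 12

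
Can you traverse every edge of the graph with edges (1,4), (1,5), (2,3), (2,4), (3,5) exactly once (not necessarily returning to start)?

Step 1: Find the degree of each vertex:
  deg(1) = 2
  deg(2) = 2
  deg(3) = 2
  deg(4) = 2
  deg(5) = 2

Step 2: Count vertices with odd degree:
  All vertices have even degree (0 odd-degree vertices)

Step 3: Apply Euler's theorem:
  - Eulerian circuit exists iff graph is connected and all vertices have even degree
  - Eulerian path exists iff graph is connected and has 0 or 2 odd-degree vertices

Graph is connected with 0 odd-degree vertices.
Both Eulerian circuit and Eulerian path exist.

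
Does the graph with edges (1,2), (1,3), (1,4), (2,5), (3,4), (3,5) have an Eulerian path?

Step 1: Find the degree of each vertex:
  deg(1) = 3
  deg(2) = 2
  deg(3) = 3
  deg(4) = 2
  deg(5) = 2

Step 2: Count vertices with odd degree:
  Odd-degree vertices: 1, 3 (2 total)

Step 3: Apply Euler's theorem:
  - Eulerian circuit exists iff graph is connected and all vertices have even degree
  - Eulerian path exists iff graph is connected and has 0 or 2 odd-degree vertices

Graph is connected with exactly 2 odd-degree vertices (1, 3).
Eulerian path exists (starting and ending at the odd-degree vertices), but no Eulerian circuit.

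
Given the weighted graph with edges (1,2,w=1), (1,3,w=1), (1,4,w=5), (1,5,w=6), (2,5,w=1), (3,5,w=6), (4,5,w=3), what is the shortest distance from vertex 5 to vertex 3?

Step 1: Build adjacency list with weights:
  1: 2(w=1), 3(w=1), 4(w=5), 5(w=6)
  2: 1(w=1), 5(w=1)
  3: 1(w=1), 5(w=6)
  4: 1(w=5), 5(w=3)
  5: 1(w=6), 2(w=1), 3(w=6), 4(w=3)

Step 2: Apply Dijkstra's algorithm from vertex 5:
  Visit vertex 5 (distance=0)
    Update dist[1] = 6
    Update dist[2] = 1
    Update dist[3] = 6
    Update dist[4] = 3
  Visit vertex 2 (distance=1)
    Update dist[1] = 2
  Visit vertex 1 (distance=2)
    Update dist[3] = 3
  Visit vertex 3 (distance=3)

Step 3: Shortest path: 5 -> 2 -> 1 -> 3
Total weight: 1 + 1 + 1 = 3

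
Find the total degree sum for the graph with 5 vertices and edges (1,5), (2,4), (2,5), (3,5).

Step 1: Count edges incident to each vertex:
  deg(1) = 1 (neighbors: 5)
  deg(2) = 2 (neighbors: 4, 5)
  deg(3) = 1 (neighbors: 5)
  deg(4) = 1 (neighbors: 2)
  deg(5) = 3 (neighbors: 1, 2, 3)

Step 2: Sum all degrees:
  1 + 2 + 1 + 1 + 3 = 8

Verification: sum of degrees = 2 * |E| = 2 * 4 = 8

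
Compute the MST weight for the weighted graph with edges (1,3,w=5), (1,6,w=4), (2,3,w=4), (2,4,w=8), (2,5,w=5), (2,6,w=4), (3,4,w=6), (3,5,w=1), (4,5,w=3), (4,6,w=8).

Apply Kruskal's algorithm (sort edges by weight, add if no cycle):

Sorted edges by weight:
  (3,5) w=1
  (4,5) w=3
  (1,6) w=4
  (2,3) w=4
  (2,6) w=4
  (1,3) w=5
  (2,5) w=5
  (3,4) w=6
  (2,4) w=8
  (4,6) w=8

Add edge (3,5) w=1 -- no cycle. Running total: 1
Add edge (4,5) w=3 -- no cycle. Running total: 4
Add edge (1,6) w=4 -- no cycle. Running total: 8
Add edge (2,3) w=4 -- no cycle. Running total: 12
Add edge (2,6) w=4 -- no cycle. Running total: 16

MST edges: (3,5,w=1), (4,5,w=3), (1,6,w=4), (2,3,w=4), (2,6,w=4)
Total MST weight: 1 + 3 + 4 + 4 + 4 = 16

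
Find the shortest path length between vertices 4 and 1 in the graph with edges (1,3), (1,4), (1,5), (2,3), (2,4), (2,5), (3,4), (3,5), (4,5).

Step 1: Build adjacency list:
  1: 3, 4, 5
  2: 3, 4, 5
  3: 1, 2, 4, 5
  4: 1, 2, 3, 5
  5: 1, 2, 3, 4

Step 2: BFS from vertex 4 to find shortest path to 1:
  vertex 1 reached at distance 1

Step 3: Shortest path: 4 -> 1
Path length: 1 edge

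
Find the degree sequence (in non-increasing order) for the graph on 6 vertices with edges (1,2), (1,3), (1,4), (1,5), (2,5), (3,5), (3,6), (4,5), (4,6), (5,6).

Step 1: Count edges incident to each vertex:
  deg(1) = 4 (neighbors: 2, 3, 4, 5)
  deg(2) = 2 (neighbors: 1, 5)
  deg(3) = 3 (neighbors: 1, 5, 6)
  deg(4) = 3 (neighbors: 1, 5, 6)
  deg(5) = 5 (neighbors: 1, 2, 3, 4, 6)
  deg(6) = 3 (neighbors: 3, 4, 5)

Step 2: Sort degrees in non-increasing order:
  Degrees: [4, 2, 3, 3, 5, 3] -> sorted: [5, 4, 3, 3, 3, 2]

Degree sequence: [5, 4, 3, 3, 3, 2]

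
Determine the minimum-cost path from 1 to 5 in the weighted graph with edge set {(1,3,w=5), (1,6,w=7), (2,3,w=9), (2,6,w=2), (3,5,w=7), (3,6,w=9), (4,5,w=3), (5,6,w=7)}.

Step 1: Build adjacency list with weights:
  1: 3(w=5), 6(w=7)
  2: 3(w=9), 6(w=2)
  3: 1(w=5), 2(w=9), 5(w=7), 6(w=9)
  4: 5(w=3)
  5: 3(w=7), 4(w=3), 6(w=7)
  6: 1(w=7), 2(w=2), 3(w=9), 5(w=7)

Step 2: Apply Dijkstra's algorithm from vertex 1:
  Visit vertex 1 (distance=0)
    Update dist[3] = 5
    Update dist[6] = 7
  Visit vertex 3 (distance=5)
    Update dist[2] = 14
    Update dist[5] = 12
  Visit vertex 6 (distance=7)
    Update dist[2] = 9
  Visit vertex 2 (distance=9)
  Visit vertex 5 (distance=12)
    Update dist[4] = 15

Step 3: Shortest path: 1 -> 3 -> 5
Total weight: 5 + 7 = 12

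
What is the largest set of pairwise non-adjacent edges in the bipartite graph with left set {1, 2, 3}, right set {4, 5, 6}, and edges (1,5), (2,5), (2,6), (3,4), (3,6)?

Step 1: List the neighbors of each left vertex:
  1: 5
  2: 5, 6
  3: 4, 6

Step 2: Greedily match left vertices, then look for augmenting paths:
  Match 1 -- 5
  Match 2 -- 6
  Match 3 -- 4
  No augmenting path remains.

Step 3: Verify this is maximum:
  Matching size 3 = min(|L|, |R|) = min(3, 3), which is an upper bound, so this matching is maximum.

Maximum matching: {(1,5), (2,6), (3,4)}
Size: 3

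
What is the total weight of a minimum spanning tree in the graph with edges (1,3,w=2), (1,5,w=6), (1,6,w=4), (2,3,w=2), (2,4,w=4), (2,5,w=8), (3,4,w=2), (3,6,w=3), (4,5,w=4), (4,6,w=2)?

Apply Kruskal's algorithm (sort edges by weight, add if no cycle):

Sorted edges by weight:
  (1,3) w=2
  (2,3) w=2
  (3,4) w=2
  (4,6) w=2
  (3,6) w=3
  (1,6) w=4
  (2,4) w=4
  (4,5) w=4
  (1,5) w=6
  (2,5) w=8

Add edge (1,3) w=2 -- no cycle. Running total: 2
Add edge (2,3) w=2 -- no cycle. Running total: 4
Add edge (3,4) w=2 -- no cycle. Running total: 6
Add edge (4,6) w=2 -- no cycle. Running total: 8
Skip edge (3,6) w=3 -- would create cycle
Skip edge (1,6) w=4 -- would create cycle
Skip edge (2,4) w=4 -- would create cycle
Add edge (4,5) w=4 -- no cycle. Running total: 12

MST edges: (1,3,w=2), (2,3,w=2), (3,4,w=2), (4,6,w=2), (4,5,w=4)
Total MST weight: 2 + 2 + 2 + 2 + 4 = 12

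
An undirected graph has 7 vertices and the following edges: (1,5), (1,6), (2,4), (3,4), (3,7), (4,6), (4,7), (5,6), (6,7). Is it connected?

Step 1: Build adjacency list from edges:
  1: 5, 6
  2: 4
  3: 4, 7
  4: 2, 3, 6, 7
  5: 1, 6
  6: 1, 4, 5, 7
  7: 3, 4, 6

Step 2: Run BFS/DFS from vertex 1:
  Visited: {1, 5, 6, 4, 7, 2, 3}
  Reached 7 of 7 vertices

Step 3: All 7 vertices reached from vertex 1, so the graph is connected.
Answer: Yes, the graph is connected.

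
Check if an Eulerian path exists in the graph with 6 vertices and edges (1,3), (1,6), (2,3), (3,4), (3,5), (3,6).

Step 1: Find the degree of each vertex:
  deg(1) = 2
  deg(2) = 1
  deg(3) = 5
  deg(4) = 1
  deg(5) = 1
  deg(6) = 2

Step 2: Count vertices with odd degree:
  Odd-degree vertices: 2, 3, 4, 5 (4 total)

Step 3: Apply Euler's theorem:
  - Eulerian circuit exists iff graph is connected and all vertices have even degree
  - Eulerian path exists iff graph is connected and has 0 or 2 odd-degree vertices

Graph has 4 odd-degree vertices (need 0 or 2).
Neither Eulerian path nor Eulerian circuit exists.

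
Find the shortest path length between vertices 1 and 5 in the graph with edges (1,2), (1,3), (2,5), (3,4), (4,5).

Step 1: Build adjacency list:
  1: 2, 3
  2: 1, 5
  3: 1, 4
  4: 3, 5
  5: 2, 4

Step 2: BFS from vertex 1 to find shortest path to 5:
  vertex 2 reached at distance 1
  vertex 3 reached at distance 1
  vertex 5 reached at distance 2

Step 3: Shortest path: 1 -> 2 -> 5
Path length: 2 edges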